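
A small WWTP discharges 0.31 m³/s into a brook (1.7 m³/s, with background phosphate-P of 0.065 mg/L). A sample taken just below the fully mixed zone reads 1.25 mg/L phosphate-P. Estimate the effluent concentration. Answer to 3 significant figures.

Mass balance: 1.700·0.06500 + 0.3100·Cₑ = 2.010·1.250
→ Cₑ = (2.010·1.250 − 1.700·0.06500) / 0.3100 = 7.748 mg/L.

7.75 mg/L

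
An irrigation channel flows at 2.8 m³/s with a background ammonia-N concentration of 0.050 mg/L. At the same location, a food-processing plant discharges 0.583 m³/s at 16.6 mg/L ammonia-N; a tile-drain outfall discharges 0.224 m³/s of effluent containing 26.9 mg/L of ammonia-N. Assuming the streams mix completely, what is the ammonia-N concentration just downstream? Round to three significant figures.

4.39 mg/L

Mass balance: C = (2.800·0.05000 + 0.5830·16.60 + 0.2240·26.90) / 3.607 = 15.84/3.607 = 4.392 mg/L.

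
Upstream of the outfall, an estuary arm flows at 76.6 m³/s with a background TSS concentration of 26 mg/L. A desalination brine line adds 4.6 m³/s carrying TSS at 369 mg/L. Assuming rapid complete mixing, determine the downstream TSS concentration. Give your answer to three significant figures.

After mixing, C = (76.60·26.00 + 4.600·369.0) / 81.20 = 3689/81.20 = 45.43 mg/L.

45.4 mg/L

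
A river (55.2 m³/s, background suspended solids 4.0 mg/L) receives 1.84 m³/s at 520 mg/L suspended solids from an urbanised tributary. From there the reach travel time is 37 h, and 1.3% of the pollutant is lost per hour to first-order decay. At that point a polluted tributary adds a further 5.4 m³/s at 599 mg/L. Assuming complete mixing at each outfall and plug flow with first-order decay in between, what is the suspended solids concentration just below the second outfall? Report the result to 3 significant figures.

Conservation of mass: C = (55.20·4.000 + 1.840·520.0) / 57.04 = 1178/57.04 = 20.65 mg/L; combined flow 57.04 m³/s.
1.3%/h lost → k = −ln(1 − 0.013) = 0.01309 h⁻¹.
First-order decay: C = 20.65·exp(−k·t) = 20.65·0.6162 = 12.72 mg/L.
At the second outfall, C = (57.04·12.72 + 5.400·599.0) / (57.04 + 5.400) = 63.43 mg/L.

63.4 mg/L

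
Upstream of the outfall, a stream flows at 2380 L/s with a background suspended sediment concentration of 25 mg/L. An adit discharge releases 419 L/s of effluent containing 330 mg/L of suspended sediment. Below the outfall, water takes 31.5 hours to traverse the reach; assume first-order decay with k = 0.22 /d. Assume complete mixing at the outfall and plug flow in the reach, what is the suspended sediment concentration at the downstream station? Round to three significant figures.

52.9 mg/L

Mass balance: C = (2380·25.00 + 419.0·330.0) / 2799 = 197800/2799 = 70.66 mg/L.
Decay over the reach: 70.66·exp(−kt) = 70.66·0.7492 = 52.94 mg/L.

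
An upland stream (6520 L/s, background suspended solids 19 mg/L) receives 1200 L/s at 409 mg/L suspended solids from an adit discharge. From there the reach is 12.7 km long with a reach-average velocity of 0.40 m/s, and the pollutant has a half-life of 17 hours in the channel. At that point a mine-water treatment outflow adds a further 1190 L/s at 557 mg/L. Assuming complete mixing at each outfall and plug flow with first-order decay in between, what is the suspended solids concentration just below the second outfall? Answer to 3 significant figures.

123 mg/L

Mixed concentration C = ΣQC/ΣQ = (6520·19.00 + 1200·409.0) / 7720 = 614700/7720 = 79.62 mg/L; combined flow 7720 L/s.
Travel time t = 12.7·1000 / 0.40 = 31750 s = 8.819 h.
Half-life 17 h → k = ln 2 / 17 = 0.04077 h⁻¹ = 0.9786 d⁻¹.
First-order decay: C = 79.62·exp(−k·t) = 79.62·0.6980 = 55.57 mg/L.
Second outfall: C = (7720·55.57 + 1190·557.0)/8910 = 122.5 mg/L.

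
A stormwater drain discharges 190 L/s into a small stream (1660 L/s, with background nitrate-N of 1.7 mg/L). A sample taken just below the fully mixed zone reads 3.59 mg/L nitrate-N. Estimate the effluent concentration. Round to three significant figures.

Mass balance: 1660·1.700 + 190.0·Cₑ = 1850·3.590
→ Cₑ = (1850·3.590 − 1660·1.700) / 190.0 = 20.10 mg/L.

20.1 mg/L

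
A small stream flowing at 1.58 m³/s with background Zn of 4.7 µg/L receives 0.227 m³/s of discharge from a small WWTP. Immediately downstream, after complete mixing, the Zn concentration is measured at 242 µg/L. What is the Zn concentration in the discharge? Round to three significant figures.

1890 µg/L

Mass balance: 1.580·4.700 + 0.2270·Cₑ = 1.807·242.0
→ Cₑ = (1.807·242.0 − 1.580·4.700) / 0.2270 = 1894 µg/L.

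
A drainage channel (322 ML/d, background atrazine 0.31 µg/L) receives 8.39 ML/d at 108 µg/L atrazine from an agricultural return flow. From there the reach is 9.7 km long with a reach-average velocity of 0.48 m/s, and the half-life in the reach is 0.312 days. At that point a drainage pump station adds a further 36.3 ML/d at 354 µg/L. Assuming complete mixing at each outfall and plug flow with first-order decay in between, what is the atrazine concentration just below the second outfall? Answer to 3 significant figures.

36.7 µg/L

After mixing, C = (322.0·0.3100 + 8.390·108.0) / 330.4 = 1006/330.4 = 3.045 µg/L; combined flow 330.4 ML/d.
Travel time t = 9.7·1000 / 0.48 = 20210 s = 5.613 h.
Half-life 0.312 d → k = ln 2 / 0.312 = 2.222 d⁻¹.
First-order decay: C = 3.045·exp(−k·t) = 3.045·0.5947 = 1.811 µg/L.
Second outfall: C = (330.4·1.811 + 36.30·354.0)/366.7 = 36.68 µg/L.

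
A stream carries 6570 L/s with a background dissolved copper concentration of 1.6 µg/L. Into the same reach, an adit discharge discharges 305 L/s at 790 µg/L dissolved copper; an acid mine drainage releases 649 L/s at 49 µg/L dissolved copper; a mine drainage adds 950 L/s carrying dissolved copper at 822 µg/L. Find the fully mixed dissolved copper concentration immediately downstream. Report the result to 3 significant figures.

Mass balance: C = (6570·1.600 + 305.0·790.0 + 649.0·49.00 + 950.0·822.0) / 8474 = 1064000/8474 = 125.6 µg/L.

126 µg/L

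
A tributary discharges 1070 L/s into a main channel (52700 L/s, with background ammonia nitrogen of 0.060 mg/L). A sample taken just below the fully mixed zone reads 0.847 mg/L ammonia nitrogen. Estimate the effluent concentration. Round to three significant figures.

Mass balance: 52700·0.06000 + 1070·Cₑ = 53770·0.8470
→ Cₑ = (53770·0.8470 − 52700·0.06000) / 1070 = 39.61 mg/L.

39.6 mg/L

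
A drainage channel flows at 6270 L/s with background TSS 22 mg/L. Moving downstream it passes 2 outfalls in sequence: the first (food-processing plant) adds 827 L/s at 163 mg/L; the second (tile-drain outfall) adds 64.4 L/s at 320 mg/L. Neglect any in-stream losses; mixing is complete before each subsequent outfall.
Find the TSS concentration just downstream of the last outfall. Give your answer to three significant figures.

41.0 mg/L

After outfall 1: Q = 6270 + 827.0 = 7097 L/s; C = (6270·22.00 + 827.0·163.0)/7097 = 38.43 mg/L.
After outfall 2: Q = 7097 + 64.40 = 7161 L/s; C = (7097·38.43 + 64.40·320.0)/7161 = 40.96 mg/L.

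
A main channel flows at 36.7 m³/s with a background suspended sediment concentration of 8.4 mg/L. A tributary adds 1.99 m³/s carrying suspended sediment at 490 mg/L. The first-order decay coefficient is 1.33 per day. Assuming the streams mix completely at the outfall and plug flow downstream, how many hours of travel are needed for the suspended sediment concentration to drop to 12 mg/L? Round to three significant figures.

18.3 h

Mixed concentration C = ΣQC/ΣQ = (36.70·8.400 + 1.990·490.0) / 38.69 = 1283/38.69 = 33.17 mg/L.
33.17·exp(−k·t) = 12 → t = ln(33.17/12)/k = 66050 s = 18.35 h.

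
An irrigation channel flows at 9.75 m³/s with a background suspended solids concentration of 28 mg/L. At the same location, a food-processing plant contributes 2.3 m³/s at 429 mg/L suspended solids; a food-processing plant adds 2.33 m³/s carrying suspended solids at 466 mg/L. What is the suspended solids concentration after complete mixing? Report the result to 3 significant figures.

Flow-weighted average: C = (9.750·28.00 + 2.300·429.0 + 2.330·466.0) / 14.38 = 2345/14.38 = 163.1 mg/L.

163 mg/L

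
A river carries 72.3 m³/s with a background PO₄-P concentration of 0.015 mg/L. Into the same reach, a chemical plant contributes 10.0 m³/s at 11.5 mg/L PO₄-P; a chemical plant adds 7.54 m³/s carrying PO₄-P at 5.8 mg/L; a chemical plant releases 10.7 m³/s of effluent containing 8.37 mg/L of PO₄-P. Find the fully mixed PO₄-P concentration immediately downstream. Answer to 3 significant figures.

2.48 mg/L

Mixed concentration C = ΣQC/ΣQ = (72.30·0.01500 + 10.00·11.50 + 7.540·5.800 + 10.70·8.370) / 100.5 = 249.4/100.5 = 2.480 mg/L.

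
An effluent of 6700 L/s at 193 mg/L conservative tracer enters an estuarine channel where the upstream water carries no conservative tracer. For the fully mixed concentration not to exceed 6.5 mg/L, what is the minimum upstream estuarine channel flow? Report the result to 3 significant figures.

Set C_mix = 6.5: (Q·0 + 6700·193.0) / (Q + 6700) = 6.5
→ Q = 6700·(193.0 − 6.5)/(6.5 − 0) = 192200 L/s.

192000 L/s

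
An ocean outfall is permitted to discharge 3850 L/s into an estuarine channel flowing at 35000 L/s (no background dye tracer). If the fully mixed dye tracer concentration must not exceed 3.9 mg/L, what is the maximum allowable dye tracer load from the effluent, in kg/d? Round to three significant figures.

Mass balance at the limit: 35000·0 + 3850·Cₑ = 38850·3.9 → Cₑ = 39.35 mg/L.
3850 L/s = 3.850 m³/s. Load = 3.850 m³/s × 39.35 g/m³ × 86 400 s/d = 13090 kg/d.

13100 kg/d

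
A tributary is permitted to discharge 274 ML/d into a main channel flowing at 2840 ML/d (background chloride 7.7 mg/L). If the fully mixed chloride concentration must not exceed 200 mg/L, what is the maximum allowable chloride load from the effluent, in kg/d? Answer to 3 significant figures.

601000 kg/d

Mass balance at the limit: 2840·7.700 + 274.0·Cₑ = 3114·200 → Cₑ = 2193 mg/L.
274.0 ML/d = 3.171 m³/s. Load = 3.171 m³/s × 2193 g/m³ × 86 400 s/d = 600900 kg/d.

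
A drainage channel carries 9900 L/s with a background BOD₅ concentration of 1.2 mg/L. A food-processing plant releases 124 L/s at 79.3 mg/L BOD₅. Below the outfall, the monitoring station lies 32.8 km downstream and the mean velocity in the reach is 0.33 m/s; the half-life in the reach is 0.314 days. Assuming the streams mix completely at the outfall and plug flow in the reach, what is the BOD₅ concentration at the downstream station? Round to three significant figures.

After mixing, C = (9900·1.200 + 124.0·79.30) / 10020 = 21710/10020 = 2.166 mg/L.
Travel time t = 32.8·1000 / 0.33 = 99390 s = 27.61 h.
Half-life 0.314 d → k = ln 2 / 0.314 = 2.207 d⁻¹.
First-order decay: C = 2.166·exp(−k·t) = 2.166·0.07891 = 0.1709 mg/L.

0.171 mg/L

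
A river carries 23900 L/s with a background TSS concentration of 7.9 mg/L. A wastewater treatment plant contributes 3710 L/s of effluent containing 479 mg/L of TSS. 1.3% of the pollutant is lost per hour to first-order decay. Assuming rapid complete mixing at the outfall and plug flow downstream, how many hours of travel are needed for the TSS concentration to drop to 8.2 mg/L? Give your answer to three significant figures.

165 h

Mass balance: C = (23900·7.900 + 3710·479.0) / 27610 = 1966000/27610 = 71.20 mg/L.
1.3%/h lost → k = −ln(1 − 0.013) = 0.01309 h⁻¹.
71.20·exp(−k·t) = 8.2 → t = ln(71.20/8.2)/k = 594600 s = 165.2 h.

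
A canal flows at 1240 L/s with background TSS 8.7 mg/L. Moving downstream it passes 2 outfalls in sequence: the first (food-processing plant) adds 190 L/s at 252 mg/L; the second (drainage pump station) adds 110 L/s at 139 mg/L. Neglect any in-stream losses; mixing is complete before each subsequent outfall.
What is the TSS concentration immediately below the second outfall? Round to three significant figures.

Outfall 1: combined Q = 1430 L/s; C = (1240·8.700 + 190.0·252.0)/1430 = 41.03 mg/L.
Outfall 2: combined Q = 1540 L/s; C = (1430·41.03 + 110.0·139.0)/1540 = 48.02 mg/L.

48.0 mg/L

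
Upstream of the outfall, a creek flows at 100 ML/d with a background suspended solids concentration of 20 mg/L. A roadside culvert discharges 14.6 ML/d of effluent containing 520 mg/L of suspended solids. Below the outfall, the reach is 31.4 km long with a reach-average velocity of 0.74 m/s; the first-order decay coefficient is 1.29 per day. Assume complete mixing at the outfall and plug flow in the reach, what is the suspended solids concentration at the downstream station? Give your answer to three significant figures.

Mass balance: C = (100.0·20.00 + 14.60·520.0) / 114.6 = 9592/114.6 = 83.70 mg/L.
Travel time t = 31.4·1000 / 0.74 = 42430 s = 11.79 h.
First-order decay: C = 83.70·exp(−k·t) = 83.70·0.5307 = 44.42 mg/L.

44.4 mg/L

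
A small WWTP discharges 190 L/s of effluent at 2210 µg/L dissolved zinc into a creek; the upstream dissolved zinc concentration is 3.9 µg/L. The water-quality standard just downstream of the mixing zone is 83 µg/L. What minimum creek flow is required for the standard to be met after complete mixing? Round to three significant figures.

5110 L/s

Set C_mix = 83: (Q·3.900 + 190.0·2210) / (Q + 190.0) = 83
→ Q = 190.0·(2210 − 83)/(83 − 3.900) = 5109 L/s.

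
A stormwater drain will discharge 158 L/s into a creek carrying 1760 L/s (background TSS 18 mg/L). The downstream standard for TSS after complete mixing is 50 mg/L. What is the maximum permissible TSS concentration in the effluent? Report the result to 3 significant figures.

At the limit, (Qr·Cr + Qe·Cₑ)/(Qr + Qe) = 50:
Cₑ = (1918·50 − 1760·18.00) / 158.0 = 406.5 mg/L.

406 mg/L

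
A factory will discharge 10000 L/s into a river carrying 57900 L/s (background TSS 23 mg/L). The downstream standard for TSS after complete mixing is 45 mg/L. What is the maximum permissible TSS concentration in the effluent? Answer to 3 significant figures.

At the limit, (Qr·Cr + Qe·Cₑ)/(Qr + Qe) = 45:
Cₑ = (67900·45 − 57900·23.00) / 10000 = 172.4 mg/L.

172 mg/L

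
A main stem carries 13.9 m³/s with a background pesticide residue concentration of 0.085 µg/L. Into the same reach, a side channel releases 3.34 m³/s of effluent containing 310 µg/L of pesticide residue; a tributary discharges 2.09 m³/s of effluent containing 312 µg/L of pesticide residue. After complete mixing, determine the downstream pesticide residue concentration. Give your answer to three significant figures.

87.4 µg/L

After mixing, C = (13.90·0.08500 + 3.340·310.0 + 2.090·312.0) / 19.33 = 1689/19.33 = 87.36 µg/L.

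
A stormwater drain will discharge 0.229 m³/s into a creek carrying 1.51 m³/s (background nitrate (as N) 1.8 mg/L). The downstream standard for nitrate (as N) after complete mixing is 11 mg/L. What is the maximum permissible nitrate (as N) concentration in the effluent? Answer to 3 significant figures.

71.7 mg/L

At the limit, (Qr·Cr + Qe·Cₑ)/(Qr + Qe) = 11:
Cₑ = (1.739·11 − 1.510·1.800) / 0.2290 = 71.66 mg/L.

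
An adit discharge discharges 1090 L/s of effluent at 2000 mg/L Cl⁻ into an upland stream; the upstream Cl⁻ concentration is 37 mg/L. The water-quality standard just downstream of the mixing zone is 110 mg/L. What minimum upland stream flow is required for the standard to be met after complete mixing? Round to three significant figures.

Set C_mix = 110: (Q·37.00 + 1090·2000) / (Q + 1090) = 110
→ Q = 1090·(2000 − 110)/(110 − 37.00) = 28220 L/s.

28200 L/s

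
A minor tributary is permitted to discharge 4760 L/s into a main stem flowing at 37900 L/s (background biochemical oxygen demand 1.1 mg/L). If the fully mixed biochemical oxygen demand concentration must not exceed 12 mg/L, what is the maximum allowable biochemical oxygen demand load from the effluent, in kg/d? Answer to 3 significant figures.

Mass balance at the limit: 37900·1.100 + 4760·Cₑ = 42660·12 → Cₑ = 98.79 mg/L.
4760 L/s = 4.760 m³/s. Load = 4.760 m³/s × 98.79 g/m³ × 86 400 s/d = 40630 kg/d.

40600 kg/d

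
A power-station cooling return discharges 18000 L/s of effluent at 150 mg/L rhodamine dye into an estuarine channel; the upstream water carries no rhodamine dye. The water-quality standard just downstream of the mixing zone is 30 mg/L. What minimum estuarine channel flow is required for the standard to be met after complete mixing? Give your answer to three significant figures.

72000 L/s

Set C_mix = 30: (Q·0 + 18000·150.0) / (Q + 18000) = 30
→ Q = 18000·(150.0 − 30)/(30 − 0) = 72000 L/s.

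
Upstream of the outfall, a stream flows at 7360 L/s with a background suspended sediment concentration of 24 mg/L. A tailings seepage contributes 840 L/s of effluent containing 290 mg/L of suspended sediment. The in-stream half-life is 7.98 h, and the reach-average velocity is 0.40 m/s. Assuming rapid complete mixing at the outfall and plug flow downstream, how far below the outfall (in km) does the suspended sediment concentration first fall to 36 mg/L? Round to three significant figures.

5.86 km

Mixed concentration C = ΣQC/ΣQ = (7360·24.00 + 840.0·290.0) / 8200 = 420200/8200 = 51.25 mg/L.
Half-life 7.98 h → k = ln 2 / 7.98 = 0.08686 h⁻¹ = 2.085 d⁻¹.
Set 51.25·exp(−k·t) = 36 → t = ln(51.25/36)/k = 14640 s = 4.066 h.
Distance = v·t = 0.40·14640 = 5855 m = 5.855 km.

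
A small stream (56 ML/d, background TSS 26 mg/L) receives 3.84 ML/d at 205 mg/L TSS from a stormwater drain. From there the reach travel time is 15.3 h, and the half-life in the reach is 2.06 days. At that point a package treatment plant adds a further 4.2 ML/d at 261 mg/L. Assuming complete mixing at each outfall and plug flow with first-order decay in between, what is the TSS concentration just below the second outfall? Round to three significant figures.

45.4 mg/L

Conservation of mass: C = (56.00·26.00 + 3.840·205.0) / 59.84 = 2243/59.84 = 37.49 mg/L; combined flow 59.84 ML/d.
Half-life 2.06 d → k = ln 2 / 2.06 = 0.3365 d⁻¹.
After decay, C = 37.49 × e^(−kt) = 37.49 × 0.8069 = 30.25 mg/L.
At the second outfall, C = (59.84·30.25 + 4.200·261.0) / (59.84 + 4.200) = 45.38 mg/L.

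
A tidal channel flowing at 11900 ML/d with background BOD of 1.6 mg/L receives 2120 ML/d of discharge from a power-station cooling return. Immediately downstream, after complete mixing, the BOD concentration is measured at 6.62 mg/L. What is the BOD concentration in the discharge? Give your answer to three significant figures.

34.8 mg/L

Mass balance: 11900·1.600 + 2120·Cₑ = 14020·6.620
→ Cₑ = (14020·6.620 − 11900·1.600) / 2120 = 34.80 mg/L.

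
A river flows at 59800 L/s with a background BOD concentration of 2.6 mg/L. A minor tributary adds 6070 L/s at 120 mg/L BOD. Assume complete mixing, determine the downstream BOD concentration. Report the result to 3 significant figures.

Mixed concentration C = ΣQC/ΣQ = (59800·2.600 + 6070·120.0) / 65870 = 883900/65870 = 13.42 mg/L.

13.4 mg/L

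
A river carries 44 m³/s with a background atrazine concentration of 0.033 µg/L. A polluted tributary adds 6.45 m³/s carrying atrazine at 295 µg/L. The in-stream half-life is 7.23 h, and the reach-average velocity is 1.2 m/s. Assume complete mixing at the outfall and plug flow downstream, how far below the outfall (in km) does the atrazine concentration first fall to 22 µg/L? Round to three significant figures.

Mixed concentration C = ΣQC/ΣQ = (44.00·0.03300 + 6.450·295.0) / 50.45 = 1904/50.45 = 37.74 µg/L.
Half-life 7.23 h → k = ln 2 / 7.23 = 0.09587 h⁻¹ = 2.301 d⁻¹.
Set 37.74·exp(−k·t) = 22 → t = ln(37.74/22)/k = 20270 s = 5.630 h.
Distance = v·t = 1.2·20270 = 24320 m = 24.32 km.

24.3 km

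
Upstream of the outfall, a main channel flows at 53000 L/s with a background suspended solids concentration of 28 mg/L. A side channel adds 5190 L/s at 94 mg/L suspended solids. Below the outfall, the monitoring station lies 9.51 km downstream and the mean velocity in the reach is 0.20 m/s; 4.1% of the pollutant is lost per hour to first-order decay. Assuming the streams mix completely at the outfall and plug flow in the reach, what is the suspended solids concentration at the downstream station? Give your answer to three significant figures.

19.5 mg/L

Flow-weighted average: C = (53000·28.00 + 5190·94.00) / 58190 = 1972000/58190 = 33.89 mg/L.
Travel time t = 9.51·1000 / 0.20 = 47550 s = 13.21 h.
4.1%/h lost → k = −ln(1 − 0.041) = 0.04186 h⁻¹.
First-order decay: C = 33.89·exp(−k·t) = 33.89·0.5752 = 19.49 mg/L.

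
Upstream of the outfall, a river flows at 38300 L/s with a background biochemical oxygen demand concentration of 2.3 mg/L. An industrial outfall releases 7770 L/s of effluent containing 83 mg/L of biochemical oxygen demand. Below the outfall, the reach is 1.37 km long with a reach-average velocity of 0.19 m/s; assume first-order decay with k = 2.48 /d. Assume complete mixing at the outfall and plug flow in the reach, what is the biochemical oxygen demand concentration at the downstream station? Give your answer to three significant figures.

Flow-weighted average: C = (38300·2.300 + 7770·83.00) / 46070 = 733000/46070 = 15.91 mg/L.
Travel time t = 1.37·1000 / 0.19 = 7211 s = 2.003 h.
Applying C = C₀e^(−kt): 15.91 × 0.8130 = 12.94 mg/L.

12.9 mg/L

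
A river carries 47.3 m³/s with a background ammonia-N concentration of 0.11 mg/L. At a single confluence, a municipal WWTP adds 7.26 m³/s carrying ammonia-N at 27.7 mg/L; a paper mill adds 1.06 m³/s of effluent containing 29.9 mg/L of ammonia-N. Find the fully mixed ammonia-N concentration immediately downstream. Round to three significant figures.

Mixed concentration C = ΣQC/ΣQ = (47.30·0.1100 + 7.260·27.70 + 1.060·29.90) / 55.62 = 238.0/55.62 = 4.279 mg/L.

4.28 mg/L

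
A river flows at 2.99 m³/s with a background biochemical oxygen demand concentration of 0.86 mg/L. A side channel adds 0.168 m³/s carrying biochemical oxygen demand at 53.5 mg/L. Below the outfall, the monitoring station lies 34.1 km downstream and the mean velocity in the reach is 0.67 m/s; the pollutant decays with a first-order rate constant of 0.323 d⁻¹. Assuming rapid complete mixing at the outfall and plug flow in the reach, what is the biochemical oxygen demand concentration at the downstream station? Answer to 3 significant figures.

3.03 mg/L

Conservation of mass: C = (2.990·0.8600 + 0.1680·53.50) / 3.158 = 11.56/3.158 = 3.660 mg/L.
Travel time t = 34.1·1000 / 0.67 = 50900 s = 14.14 h.
Applying C = C₀e^(−kt): 3.660 × 0.8267 = 3.026 mg/L.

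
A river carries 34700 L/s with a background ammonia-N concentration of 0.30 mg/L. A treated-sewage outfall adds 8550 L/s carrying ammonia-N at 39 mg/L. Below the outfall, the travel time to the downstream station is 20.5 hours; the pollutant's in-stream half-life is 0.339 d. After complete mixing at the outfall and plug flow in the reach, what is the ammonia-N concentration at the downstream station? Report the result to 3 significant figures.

Mixed concentration C = ΣQC/ΣQ = (34700·0.3000 + 8550·39.00) / 43250 = 343900/43250 = 7.951 mg/L.
Half-life 0.339 d → k = ln 2 / 0.339 = 2.045 d⁻¹.
First-order decay: C = 7.951·exp(−k·t) = 7.951·0.1744 = 1.386 mg/L.

1.39 mg/L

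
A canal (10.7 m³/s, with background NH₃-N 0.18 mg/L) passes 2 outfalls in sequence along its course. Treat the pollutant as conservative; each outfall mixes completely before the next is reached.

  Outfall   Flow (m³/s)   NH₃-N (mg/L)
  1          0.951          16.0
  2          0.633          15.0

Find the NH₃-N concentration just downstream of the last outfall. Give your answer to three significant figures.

Below outfall 1: Q → 11.65 m³/s, C = (10.70·0.1800 + 0.9510·16.00)/11.65 = 1.471 mg/L.
Below outfall 2: Q → 12.28 m³/s, C = (11.65·1.471 + 0.6330·15.00)/12.28 = 2.168 mg/L.

2.17 mg/L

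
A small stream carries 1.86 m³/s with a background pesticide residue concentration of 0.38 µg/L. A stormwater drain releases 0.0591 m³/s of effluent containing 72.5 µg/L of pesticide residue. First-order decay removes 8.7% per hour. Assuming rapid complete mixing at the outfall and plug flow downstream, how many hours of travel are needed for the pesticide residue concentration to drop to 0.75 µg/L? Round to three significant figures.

Conservation of mass: C = (1.860·0.3800 + 0.05910·72.50) / 1.919 = 4.992/1.919 = 2.601 µg/L.
8.7%/h lost → k = −ln(1 − 0.087) = 0.09102 h⁻¹.
2.601·exp(−k·t) = 0.75 → t = ln(2.601/0.75)/k = 49190 s = 13.66 h.

13.7 h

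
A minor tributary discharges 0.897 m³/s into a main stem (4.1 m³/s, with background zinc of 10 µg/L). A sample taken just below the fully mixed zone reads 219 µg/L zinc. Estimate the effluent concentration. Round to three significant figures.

1170 µg/L

Mass balance: 4.100·10.00 + 0.8970·Cₑ = 4.997·219.0
→ Cₑ = (4.997·219.0 − 4.100·10.00) / 0.8970 = 1174 µg/L.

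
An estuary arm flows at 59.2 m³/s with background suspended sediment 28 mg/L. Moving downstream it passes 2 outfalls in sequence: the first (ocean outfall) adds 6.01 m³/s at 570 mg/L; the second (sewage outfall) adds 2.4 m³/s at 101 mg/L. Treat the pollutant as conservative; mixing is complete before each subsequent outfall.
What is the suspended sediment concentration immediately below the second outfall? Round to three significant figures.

Outfall 1: combined Q = 65.21 m³/s; C = (59.20·28.00 + 6.010·570.0)/65.21 = 77.95 mg/L.
Outfall 2: combined Q = 67.61 m³/s; C = (65.21·77.95 + 2.400·101.0)/67.61 = 78.77 mg/L.

78.8 mg/L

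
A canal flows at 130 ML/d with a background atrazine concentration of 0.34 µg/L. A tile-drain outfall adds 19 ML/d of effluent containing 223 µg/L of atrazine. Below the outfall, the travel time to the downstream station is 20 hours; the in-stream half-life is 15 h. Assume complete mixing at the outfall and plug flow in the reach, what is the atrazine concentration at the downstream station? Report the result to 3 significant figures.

After mixing, C = (130.0·0.3400 + 19.00·223.0) / 149.0 = 4281/149.0 = 28.73 µg/L.
Half-life 15 h → k = ln 2 / 15 = 0.04621 h⁻¹ = 1.109 d⁻¹.
First-order decay: C = 28.73·exp(−k·t) = 28.73·0.3969 = 11.40 µg/L.

11.4 µg/L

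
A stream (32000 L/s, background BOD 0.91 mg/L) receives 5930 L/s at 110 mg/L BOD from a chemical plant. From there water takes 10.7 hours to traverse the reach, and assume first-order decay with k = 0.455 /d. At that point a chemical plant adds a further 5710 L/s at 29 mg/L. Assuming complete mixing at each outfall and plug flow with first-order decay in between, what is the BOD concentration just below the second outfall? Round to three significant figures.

16.5 mg/L

After mixing, C = (32000·0.9100 + 5930·110.0) / 37930 = 681400/37930 = 17.97 mg/L; combined flow 37930 L/s.
Applying C = C₀e^(−kt): 17.97 × 0.8164 = 14.67 mg/L.
Second outfall: C = (37930·14.67 + 5710·29.00)/43640 = 16.54 mg/L.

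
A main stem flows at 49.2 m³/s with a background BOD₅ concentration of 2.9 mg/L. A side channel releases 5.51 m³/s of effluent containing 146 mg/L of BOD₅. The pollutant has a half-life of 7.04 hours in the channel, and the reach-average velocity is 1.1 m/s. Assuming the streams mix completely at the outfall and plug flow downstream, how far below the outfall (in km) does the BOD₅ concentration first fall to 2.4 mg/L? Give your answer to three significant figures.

Conservation of mass: C = (49.20·2.900 + 5.510·146.0) / 54.71 = 947.1/54.71 = 17.31 mg/L.
Half-life 7.04 h → k = ln 2 / 7.04 = 0.09846 h⁻¹ = 2.363 d⁻¹.
Set 17.31·exp(−k·t) = 2.4 → t = ln(17.31/2.4)/k = 72250 s = 20.07 h.
Distance = v·t = 1.1·72250 = 79470 m = 79.47 km.

79.5 km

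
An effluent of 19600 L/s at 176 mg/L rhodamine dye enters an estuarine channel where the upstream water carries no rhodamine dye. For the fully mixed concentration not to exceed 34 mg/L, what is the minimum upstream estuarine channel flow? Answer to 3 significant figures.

81900 L/s

Set C_mix = 34: (Q·0 + 19600·176.0) / (Q + 19600) = 34
→ Q = 19600·(176.0 − 34)/(34 − 0) = 81860 L/s.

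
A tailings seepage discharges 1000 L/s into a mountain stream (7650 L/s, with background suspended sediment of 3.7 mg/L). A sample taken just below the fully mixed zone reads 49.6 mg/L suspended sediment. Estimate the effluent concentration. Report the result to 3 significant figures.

Mass balance: 7650·3.700 + 1000·Cₑ = 8650·49.60
→ Cₑ = (8650·49.60 − 7650·3.700) / 1000 = 400.7 mg/L.

401 mg/L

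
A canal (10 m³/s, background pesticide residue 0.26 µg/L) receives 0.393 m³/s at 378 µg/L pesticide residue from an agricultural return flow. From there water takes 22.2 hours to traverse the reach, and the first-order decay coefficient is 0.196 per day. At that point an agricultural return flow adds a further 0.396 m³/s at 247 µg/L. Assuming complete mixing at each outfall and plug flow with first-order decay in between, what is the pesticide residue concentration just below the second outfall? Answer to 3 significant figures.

Flow-weighted average: C = (10.00·0.2600 + 0.3930·378.0) / 10.39 = 151.2/10.39 = 14.54 µg/L; combined flow 10.39 m³/s.
Applying C = C₀e^(−kt): 14.54 × 0.8342 = 12.13 µg/L.
Second outfall: C = (10.39·12.13 + 0.3960·247.0)/10.79 = 20.75 µg/L.

20.8 µg/L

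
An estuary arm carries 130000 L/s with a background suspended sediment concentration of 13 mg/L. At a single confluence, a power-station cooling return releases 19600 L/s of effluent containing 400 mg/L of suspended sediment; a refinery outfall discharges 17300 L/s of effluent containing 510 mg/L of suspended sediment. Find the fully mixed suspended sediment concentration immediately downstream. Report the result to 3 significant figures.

Mass balance: C = (130000·13.00 + 19600·400.0 + 17300·510.0) / 166900 = 18350000/166900 = 110.0 mg/L.

110 mg/L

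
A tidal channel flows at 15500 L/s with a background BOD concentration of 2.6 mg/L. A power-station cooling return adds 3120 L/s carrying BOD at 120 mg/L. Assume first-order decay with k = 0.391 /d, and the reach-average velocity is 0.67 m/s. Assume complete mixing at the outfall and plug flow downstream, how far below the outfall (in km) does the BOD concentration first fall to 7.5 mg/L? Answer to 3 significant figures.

161 km

Flow-weighted average: C = (15500·2.600 + 3120·120.0) / 18620 = 414700/18620 = 22.27 mg/L.
Set 22.27·exp(−k·t) = 7.5 → t = ln(22.27/7.5)/k = 240500 s = 66.81 h.
Distance = v·t = 0.67·240500 = 161100 m = 161.1 km.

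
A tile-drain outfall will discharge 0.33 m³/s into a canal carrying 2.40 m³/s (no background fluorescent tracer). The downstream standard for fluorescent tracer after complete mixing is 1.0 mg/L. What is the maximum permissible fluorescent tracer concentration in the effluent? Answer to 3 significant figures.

8.27 mg/L

At the limit, (Qr·Cr + Qe·Cₑ)/(Qr + Qe) = 1.0:
Cₑ = (2.730·1.0 − 2.400·0) / 0.3300 = 8.273 mg/L.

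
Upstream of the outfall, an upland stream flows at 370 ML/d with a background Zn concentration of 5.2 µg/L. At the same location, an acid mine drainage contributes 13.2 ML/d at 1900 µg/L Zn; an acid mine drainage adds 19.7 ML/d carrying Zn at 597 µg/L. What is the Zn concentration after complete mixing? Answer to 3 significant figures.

96.2 µg/L

Flow-weighted average: C = (370.0·5.200 + 13.20·1900 + 19.70·597.0) / 402.9 = 38760/402.9 = 96.21 µg/L.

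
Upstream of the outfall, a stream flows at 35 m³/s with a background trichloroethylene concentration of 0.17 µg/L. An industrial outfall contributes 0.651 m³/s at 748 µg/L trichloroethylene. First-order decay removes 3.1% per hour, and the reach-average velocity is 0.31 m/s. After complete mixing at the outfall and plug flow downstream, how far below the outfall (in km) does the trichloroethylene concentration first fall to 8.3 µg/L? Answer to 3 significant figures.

18.1 km

Mass balance: C = (35.00·0.1700 + 0.6510·748.0) / 35.65 = 492.9/35.65 = 13.83 µg/L.
3.1%/h lost → k = −ln(1 − 0.031) = 0.03149 h⁻¹.
Set 13.83·exp(−k·t) = 8.3 → t = ln(13.83/8.3)/k = 58330 s = 16.20 h.
Distance = v·t = 0.31·58330 = 18080 m = 18.08 km.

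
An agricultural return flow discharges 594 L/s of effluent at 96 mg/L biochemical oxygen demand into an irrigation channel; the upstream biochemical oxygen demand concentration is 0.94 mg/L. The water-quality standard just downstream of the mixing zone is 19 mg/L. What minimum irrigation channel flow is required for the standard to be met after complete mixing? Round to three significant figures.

Set C_mix = 19: (Q·0.9400 + 594.0·96.00) / (Q + 594.0) = 19
→ Q = 594.0·(96.00 − 19)/(19 − 0.9400) = 2533 L/s.

2530 L/s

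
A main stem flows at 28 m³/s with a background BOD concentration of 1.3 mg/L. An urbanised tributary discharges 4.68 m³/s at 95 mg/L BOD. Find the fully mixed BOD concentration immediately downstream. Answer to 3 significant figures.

After mixing, C = (28.00·1.300 + 4.680·95.00) / 32.68 = 481.0/32.68 = 14.72 mg/L.

14.7 mg/L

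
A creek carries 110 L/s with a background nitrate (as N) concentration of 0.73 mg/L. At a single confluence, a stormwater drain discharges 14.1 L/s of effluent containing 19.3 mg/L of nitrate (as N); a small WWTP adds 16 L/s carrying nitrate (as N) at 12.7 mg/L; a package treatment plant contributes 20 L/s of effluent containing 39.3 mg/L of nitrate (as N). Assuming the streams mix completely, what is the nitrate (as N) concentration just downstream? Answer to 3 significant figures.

After mixing, C = (110.0·0.7300 + 14.10·19.30 + 16.00·12.70 + 20.00·39.30) / 160.1 = 1342/160.1 = 8.380 mg/L.

8.38 mg/L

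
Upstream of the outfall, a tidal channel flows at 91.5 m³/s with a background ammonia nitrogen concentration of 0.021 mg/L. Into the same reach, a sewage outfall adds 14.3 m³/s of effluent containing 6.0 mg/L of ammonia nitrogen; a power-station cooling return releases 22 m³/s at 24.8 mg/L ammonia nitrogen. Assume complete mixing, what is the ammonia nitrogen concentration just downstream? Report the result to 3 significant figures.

Mass balance: C = (91.50·0.02100 + 14.30·6.000 + 22.00·24.80) / 127.8 = 633.3/127.8 = 4.956 mg/L.

4.96 mg/L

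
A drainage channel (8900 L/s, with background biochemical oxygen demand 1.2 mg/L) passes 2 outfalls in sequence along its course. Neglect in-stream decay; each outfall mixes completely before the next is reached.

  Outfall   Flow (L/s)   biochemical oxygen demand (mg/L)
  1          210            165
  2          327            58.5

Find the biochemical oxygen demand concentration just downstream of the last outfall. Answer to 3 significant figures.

Below outfall 1: Q → 9110 L/s, C = (8900·1.200 + 210.0·165.0)/9110 = 4.976 mg/L.
Below outfall 2: Q → 9437 L/s, C = (9110·4.976 + 327.0·58.50)/9437 = 6.831 mg/L.

6.83 mg/L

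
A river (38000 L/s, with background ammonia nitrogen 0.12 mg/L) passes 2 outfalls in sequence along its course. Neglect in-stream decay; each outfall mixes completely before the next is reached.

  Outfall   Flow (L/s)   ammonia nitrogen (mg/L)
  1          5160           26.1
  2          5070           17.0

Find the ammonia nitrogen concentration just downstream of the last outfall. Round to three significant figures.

Below outfall 1: Q → 43160 L/s, C = (38000·0.1200 + 5160·26.10)/43160 = 3.226 mg/L.
Below outfall 2: Q → 48230 L/s, C = (43160·3.226 + 5070·17.00)/48230 = 4.674 mg/L.

4.67 mg/L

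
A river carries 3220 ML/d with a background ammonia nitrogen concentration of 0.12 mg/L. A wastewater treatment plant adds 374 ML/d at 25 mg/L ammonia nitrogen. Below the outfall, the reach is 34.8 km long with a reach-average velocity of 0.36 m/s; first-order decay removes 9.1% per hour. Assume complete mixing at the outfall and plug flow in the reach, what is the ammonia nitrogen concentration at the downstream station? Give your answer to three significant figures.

Conservation of mass: C = (3220·0.1200 + 374.0·25.00) / 3594 = 9736/3594 = 2.709 mg/L.
Travel time t = 34.8·1000 / 0.36 = 96670 s = 26.85 h.
9.1%/h lost → k = −ln(1 − 0.091) = 0.09541 h⁻¹.
Decay over the reach: 2.709·exp(−kt) = 2.709·0.07715 = 0.2090 mg/L.

0.209 mg/L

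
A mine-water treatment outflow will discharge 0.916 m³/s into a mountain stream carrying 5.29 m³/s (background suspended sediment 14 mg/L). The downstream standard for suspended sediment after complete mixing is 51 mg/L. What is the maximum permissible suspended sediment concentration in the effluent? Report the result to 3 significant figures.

At the limit, (Qr·Cr + Qe·Cₑ)/(Qr + Qe) = 51:
Cₑ = (6.206·51 − 5.290·14.00) / 0.9160 = 264.7 mg/L.

265 mg/L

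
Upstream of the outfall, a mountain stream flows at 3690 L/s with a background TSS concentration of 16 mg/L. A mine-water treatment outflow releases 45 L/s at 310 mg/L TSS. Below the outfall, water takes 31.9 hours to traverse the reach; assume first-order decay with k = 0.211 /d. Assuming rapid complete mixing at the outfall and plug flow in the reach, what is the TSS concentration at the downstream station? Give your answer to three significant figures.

14.8 mg/L

After mixing, C = (3690·16.00 + 45.00·310.0) / 3735 = 72990/3735 = 19.54 mg/L.
Applying C = C₀e^(−kt): 19.54 × 0.7554 = 14.76 mg/L.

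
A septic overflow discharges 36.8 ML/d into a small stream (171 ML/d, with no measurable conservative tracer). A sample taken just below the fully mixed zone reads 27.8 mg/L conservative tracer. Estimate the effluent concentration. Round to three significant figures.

157 mg/L

Mass balance: 171.0·0 + 36.80·Cₑ = 207.8·27.80
→ Cₑ = (207.8·27.80 − 171.0·0) / 36.80 = 157.0 mg/L.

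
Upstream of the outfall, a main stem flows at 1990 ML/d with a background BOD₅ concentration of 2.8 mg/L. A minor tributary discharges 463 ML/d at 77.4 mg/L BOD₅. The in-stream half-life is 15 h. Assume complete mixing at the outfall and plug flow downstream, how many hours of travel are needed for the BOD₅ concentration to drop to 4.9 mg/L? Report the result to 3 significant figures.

After mixing, C = (1990·2.800 + 463.0·77.40) / 2453 = 41410/2453 = 16.88 mg/L.
Half-life 15 h → k = ln 2 / 15 = 0.04621 h⁻¹ = 1.109 d⁻¹.
16.88·exp(−k·t) = 4.9 → t = ln(16.88/4.9)/k = 96360 s = 26.77 h.

26.8 h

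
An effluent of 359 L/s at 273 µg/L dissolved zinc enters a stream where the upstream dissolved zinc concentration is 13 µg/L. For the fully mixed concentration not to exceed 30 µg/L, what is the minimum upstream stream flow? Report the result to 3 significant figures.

Set C_mix = 30: (Q·13.00 + 359.0·273.0) / (Q + 359.0) = 30
→ Q = 359.0·(273.0 − 30)/(30 − 13.00) = 5132 L/s.

5130 L/s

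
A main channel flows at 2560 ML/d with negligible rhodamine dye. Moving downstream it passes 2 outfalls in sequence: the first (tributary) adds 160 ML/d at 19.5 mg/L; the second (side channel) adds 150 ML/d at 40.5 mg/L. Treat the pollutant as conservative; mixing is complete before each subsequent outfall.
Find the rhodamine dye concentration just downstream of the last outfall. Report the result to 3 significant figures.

Outfall 1: combined Q = 2720 ML/d; C = (2560·0 + 160.0·19.50)/2720 = 1.147 mg/L.
Outfall 2: combined Q = 2870 ML/d; C = (2720·1.147 + 150.0·40.50)/2870 = 3.204 mg/L.

3.20 mg/L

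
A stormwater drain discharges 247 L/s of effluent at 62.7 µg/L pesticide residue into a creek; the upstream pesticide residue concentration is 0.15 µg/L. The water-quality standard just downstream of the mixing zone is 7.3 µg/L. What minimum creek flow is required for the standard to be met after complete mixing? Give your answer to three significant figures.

Set C_mix = 7.3: (Q·0.1500 + 247.0·62.70) / (Q + 247.0) = 7.3
→ Q = 247.0·(62.70 − 7.3)/(7.3 − 0.1500) = 1914 L/s.

1910 L/s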